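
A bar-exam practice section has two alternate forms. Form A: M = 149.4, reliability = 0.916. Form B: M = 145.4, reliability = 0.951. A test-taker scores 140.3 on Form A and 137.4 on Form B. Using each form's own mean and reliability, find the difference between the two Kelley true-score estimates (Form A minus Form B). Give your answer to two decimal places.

3.27

T̂_A = 0.916(140.3) + 0.084(149.4) = 141.0644
T̂_B = 0.951(137.4) + 0.049(145.4) = 137.7920
T̂_A − T̂_B = 3.2724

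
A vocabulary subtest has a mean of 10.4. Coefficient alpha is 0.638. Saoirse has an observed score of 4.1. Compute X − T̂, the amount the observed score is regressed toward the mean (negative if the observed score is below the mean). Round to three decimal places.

-2.281

T̂ = 0.638(4.1) + 0.362(10.4) = 2.6158 + 3.7648 = 6.38060 → 6.3806
X − T̂ = 4.1 − 6.3806 = -2.2806 → -2.281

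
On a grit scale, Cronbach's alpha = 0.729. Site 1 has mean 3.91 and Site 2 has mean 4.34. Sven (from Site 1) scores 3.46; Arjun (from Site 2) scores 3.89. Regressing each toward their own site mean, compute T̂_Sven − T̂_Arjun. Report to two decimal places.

T̂_Sven = 0.729(3.46) + 0.271(3.91) = 3.5819
T̂_Arjun = 0.729(3.89) + 0.271(4.34) = 4.0119
Difference = 3.5819 − 4.0119 = -0.4300

-0.43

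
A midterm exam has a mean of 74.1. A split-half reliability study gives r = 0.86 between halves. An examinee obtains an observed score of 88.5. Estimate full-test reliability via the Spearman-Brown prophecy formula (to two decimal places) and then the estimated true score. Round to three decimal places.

87.348

Spearman-Brown: ρ = 2r/(1 + r) = 2(0.86)/(1 + 0.86) = 1.720/1.86 = 0.9247 → 0.92
T̂ = ρX + (1 − ρ)μ
  = 0.92 × 88.5 + 0.08 × 74.1
  = 81.420 + 5.928
  = 87.3480
  ≈ 87.348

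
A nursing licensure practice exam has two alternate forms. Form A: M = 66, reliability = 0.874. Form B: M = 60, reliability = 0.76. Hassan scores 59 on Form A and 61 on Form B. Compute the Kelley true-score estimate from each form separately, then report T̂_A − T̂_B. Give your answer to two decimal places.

T̂_A = 0.874(59) + 0.126(66) = 59.8820
T̂_B = 0.76(61) + 0.24(60) = 60.7600
T̂_A − T̂_B = -0.8780

-0.88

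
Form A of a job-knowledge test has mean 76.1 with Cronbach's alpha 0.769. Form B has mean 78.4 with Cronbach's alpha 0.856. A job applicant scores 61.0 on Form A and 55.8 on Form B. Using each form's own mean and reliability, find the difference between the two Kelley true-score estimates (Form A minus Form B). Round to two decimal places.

5.43

T̂_A = 0.769(61.0) + 0.231(76.1) = 64.4881
T̂_B = 0.856(55.8) + 0.144(78.4) = 59.0544
T̂_A − T̂_B = 5.4337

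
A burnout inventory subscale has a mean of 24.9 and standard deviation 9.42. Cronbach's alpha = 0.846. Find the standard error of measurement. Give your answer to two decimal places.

SEM = SD · √(1 − ρ) = 9.42 × √0.154 = 9.42 × 0.3924 = 3.697

3.70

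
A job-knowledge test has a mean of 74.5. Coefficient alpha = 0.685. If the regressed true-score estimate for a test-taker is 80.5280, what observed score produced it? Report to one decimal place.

T̂ = ρX + (1 − ρ)μ  ⇒  X = (T̂ − (1 − ρ)μ) / ρ
X = (80.5280 − 0.315 × 74.5) / 0.685 = (80.5280 − 23.4675) / 0.685 = 57.0605 / 0.685 = 83.300

83.3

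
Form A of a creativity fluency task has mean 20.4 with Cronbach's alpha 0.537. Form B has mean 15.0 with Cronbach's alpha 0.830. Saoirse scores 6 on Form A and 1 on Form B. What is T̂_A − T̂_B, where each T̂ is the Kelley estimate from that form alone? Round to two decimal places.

9.29

T̂_A = 0.537(6) + 0.463(20.4) = 12.6672
T̂_B = 0.830(1) + 0.170(15.0) = 3.3800
T̂_A − T̂_B = 9.2872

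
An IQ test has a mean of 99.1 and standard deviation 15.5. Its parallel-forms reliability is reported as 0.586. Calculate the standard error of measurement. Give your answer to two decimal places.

SEM = SD · √(1 − ρ) = 15.5 × √0.414 = 15.5 × 0.6434 = 9.973

9.97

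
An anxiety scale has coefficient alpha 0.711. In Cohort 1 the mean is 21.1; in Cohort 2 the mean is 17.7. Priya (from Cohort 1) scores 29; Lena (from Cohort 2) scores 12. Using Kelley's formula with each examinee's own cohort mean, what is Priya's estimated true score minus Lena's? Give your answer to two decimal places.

13.07

T̂_Priya = 0.711(29) + 0.289(21.1) = 26.7169
T̂_Lena = 0.711(12) + 0.289(17.7) = 13.6473
Difference = 26.7169 − 13.6473 = 13.0696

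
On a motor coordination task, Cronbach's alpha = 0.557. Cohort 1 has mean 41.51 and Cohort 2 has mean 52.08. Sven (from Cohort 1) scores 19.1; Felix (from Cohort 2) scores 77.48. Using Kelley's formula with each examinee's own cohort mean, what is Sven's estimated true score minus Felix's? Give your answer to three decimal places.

T̂_Sven = 0.557(19.1) + 0.443(41.51) = 29.02763
T̂_Felix = 0.557(77.48) + 0.443(52.08) = 66.22780
Difference = 29.02763 − 66.22780 = -37.20017

-37.200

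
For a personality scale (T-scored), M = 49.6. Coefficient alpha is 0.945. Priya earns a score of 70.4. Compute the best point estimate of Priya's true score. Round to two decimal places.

69.26

Regress the observed score toward the mean by the unreliability: T̂ = 0.945·70.4 + 0.055·49.6 = 66.5280 + 2.7280 = 69.256.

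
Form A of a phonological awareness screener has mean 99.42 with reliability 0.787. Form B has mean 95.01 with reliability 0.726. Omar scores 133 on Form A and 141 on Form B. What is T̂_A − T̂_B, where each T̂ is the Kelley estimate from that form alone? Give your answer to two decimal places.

T̂_A = 0.787(133) + 0.213(99.42) = 125.8475
T̂_B = 0.726(141) + 0.274(95.01) = 128.3987
T̂_A − T̂_B = -2.5513

-2.55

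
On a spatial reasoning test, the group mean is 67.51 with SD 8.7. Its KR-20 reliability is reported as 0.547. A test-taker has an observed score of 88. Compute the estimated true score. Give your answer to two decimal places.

T̂ = 0.547(88) + 0.453(67.51) = 48.136 + 30.58203 = 78.718 → 78.72

78.72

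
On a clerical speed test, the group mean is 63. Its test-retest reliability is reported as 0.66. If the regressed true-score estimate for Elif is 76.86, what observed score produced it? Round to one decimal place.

T̂ = ρX + (1 − ρ)μ  ⇒  X = (T̂ − (1 − ρ)μ) / ρ
X = (76.86 − 0.34 × 63) / 0.66 = (76.86 − 21.42) / 0.66 = 55.44 / 0.66 = 84.000

84.0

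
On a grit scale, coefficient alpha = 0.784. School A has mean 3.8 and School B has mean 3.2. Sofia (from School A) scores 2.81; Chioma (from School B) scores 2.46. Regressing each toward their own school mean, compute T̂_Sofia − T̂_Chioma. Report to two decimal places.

0.40

T̂_Sofia = 0.784(2.81) + 0.216(3.8) = 3.0238
T̂_Chioma = 0.784(2.46) + 0.216(3.2) = 2.6198
Difference = 3.0238 − 2.6198 = 0.4040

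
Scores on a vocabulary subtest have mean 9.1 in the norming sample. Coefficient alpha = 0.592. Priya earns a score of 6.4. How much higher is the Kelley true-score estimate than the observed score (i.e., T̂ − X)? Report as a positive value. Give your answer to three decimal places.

1.102

T̂ = ρX + (1 − ρ)μ
  = 0.592 × 6.4 + 0.408 × 9.1
  = 3.7888 + 3.7128
  = 7.50160
  ≈ 7.5016
T̂ − X = 7.5016 − 6.4 = 1.1016 → 1.102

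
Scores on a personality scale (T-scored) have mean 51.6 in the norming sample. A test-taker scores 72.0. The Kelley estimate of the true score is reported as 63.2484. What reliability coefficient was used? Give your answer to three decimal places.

0.571

T̂ = ρX + (1 − ρ)μ  ⇒  T̂ − μ = ρ(X − μ)
ρ = (T̂ − μ)/(X − μ) = (63.2484 − 51.6) / (72.0 − 51.6) = 11.6484 / 20.4 = 0.57100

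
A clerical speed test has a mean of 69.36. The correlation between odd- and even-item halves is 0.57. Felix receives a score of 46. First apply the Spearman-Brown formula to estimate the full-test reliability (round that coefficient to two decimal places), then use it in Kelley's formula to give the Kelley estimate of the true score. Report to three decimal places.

52.307

Spearman-Brown: ρ = 2r/(1 + r) = 2(0.57)/(1 + 0.57) = 1.140/1.57 = 0.7261 → 0.73
T̂ = 0.73(46) + 0.27(69.36) = 33.58 + 18.7272 = 52.3072 → 52.307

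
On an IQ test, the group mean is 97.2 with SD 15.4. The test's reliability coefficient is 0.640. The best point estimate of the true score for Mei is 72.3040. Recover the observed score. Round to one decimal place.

58.3

T̂ = ρX + (1 − ρ)μ  ⇒  X = (T̂ − (1 − ρ)μ) / ρ
X = (72.3040 − 0.360 × 97.2) / 0.640 = (72.3040 − 34.9920) / 0.640 = 37.3120 / 0.640 = 58.300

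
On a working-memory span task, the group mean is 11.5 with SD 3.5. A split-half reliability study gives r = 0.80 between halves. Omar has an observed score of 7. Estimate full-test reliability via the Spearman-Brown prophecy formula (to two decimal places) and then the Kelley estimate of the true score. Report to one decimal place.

Spearman-Brown: ρ = 2r/(1 + r) = 2(0.80)/(1 + 0.80) = 1.600/1.80 = 0.8889 → 0.89
Regress the observed score toward the mean by the unreliability: T̂ = 0.89·7 + 0.11·11.5 = 6.23 + 1.265 = 7.50.

7.5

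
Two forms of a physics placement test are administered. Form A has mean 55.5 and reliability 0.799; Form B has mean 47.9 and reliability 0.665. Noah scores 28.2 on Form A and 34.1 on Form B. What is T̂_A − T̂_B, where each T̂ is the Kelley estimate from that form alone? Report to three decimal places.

-5.036

T̂_A = 0.799(28.2) + 0.201(55.5) = 33.68730
T̂_B = 0.665(34.1) + 0.335(47.9) = 38.72300
T̂_A − T̂_B = -5.03570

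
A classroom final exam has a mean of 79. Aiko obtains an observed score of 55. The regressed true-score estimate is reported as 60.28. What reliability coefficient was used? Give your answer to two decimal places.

0.78

T̂ = ρX + (1 − ρ)μ  ⇒  T̂ − μ = ρ(X − μ)
ρ = (T̂ − μ)/(X − μ) = (60.28 − 79) / (55 − 79) = -18.72 / -24.0 = 0.7800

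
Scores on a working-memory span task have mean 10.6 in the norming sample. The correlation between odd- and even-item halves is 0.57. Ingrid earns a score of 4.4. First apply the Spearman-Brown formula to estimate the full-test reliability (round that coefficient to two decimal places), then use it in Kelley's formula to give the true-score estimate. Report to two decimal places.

6.07

Spearman-Brown: ρ = 2r/(1 + r) = 2(0.57)/(1 + 0.57) = 1.140/1.57 = 0.7261 → 0.73
T̂ = ρX + (1 − ρ)μ
  = 0.73 × 4.4 + 0.27 × 10.6
  = 3.212 + 2.862
  = 6.074
  ≈ 6.07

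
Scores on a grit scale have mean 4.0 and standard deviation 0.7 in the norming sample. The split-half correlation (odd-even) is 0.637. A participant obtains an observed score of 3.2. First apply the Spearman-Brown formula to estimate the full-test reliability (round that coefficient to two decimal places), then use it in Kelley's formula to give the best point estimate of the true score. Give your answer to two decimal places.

Spearman-Brown: ρ = 2r/(1 + r) = 2(0.637)/(1 + 0.637) = 1.2740/1.637 = 0.7783 → 0.78
T̂ = 0.78(3.2) + 0.22(4.0) = 2.496 + 0.880 = 3.376 → 3.38

3.38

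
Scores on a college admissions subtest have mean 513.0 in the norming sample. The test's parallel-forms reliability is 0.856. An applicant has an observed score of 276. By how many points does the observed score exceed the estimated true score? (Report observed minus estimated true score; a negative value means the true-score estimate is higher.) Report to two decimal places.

-34.13

T̂ = ρX + (1 − ρ)μ
  = 0.856 × 276 + 0.144 × 513.0
  = 236.256 + 73.8720
  = 310.1280
  ≈ 310.128
X − T̂ = 276 − 310.128 = -34.128 → -34.13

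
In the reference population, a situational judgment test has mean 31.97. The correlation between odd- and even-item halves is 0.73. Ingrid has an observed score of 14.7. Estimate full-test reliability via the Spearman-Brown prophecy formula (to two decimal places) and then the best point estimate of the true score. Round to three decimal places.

Spearman-Brown: ρ = 2r/(1 + r) = 2(0.73)/(1 + 0.73) = 1.460/1.73 = 0.8439 → 0.84
T̂ = ρX + (1 − ρ)μ
  = 0.84 × 14.7 + 0.16 × 31.97
  = 12.348 + 5.1152
  = 17.4632
  ≈ 17.463

17.463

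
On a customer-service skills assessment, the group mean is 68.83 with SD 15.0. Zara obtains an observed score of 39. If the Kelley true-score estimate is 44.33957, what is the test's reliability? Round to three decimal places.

0.821

T̂ = ρX + (1 − ρ)μ  ⇒  T̂ − μ = ρ(X − μ)
ρ = (T̂ − μ)/(X − μ) = (44.33957 − 68.83) / (39 − 68.83) = -24.49043 / -29.83 = 0.82100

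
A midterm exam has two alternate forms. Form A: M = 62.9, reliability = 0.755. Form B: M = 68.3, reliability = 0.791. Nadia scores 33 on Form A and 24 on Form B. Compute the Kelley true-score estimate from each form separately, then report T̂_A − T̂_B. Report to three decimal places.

T̂_A = 0.755(33) + 0.245(62.9) = 40.32550
T̂_B = 0.791(24) + 0.209(68.3) = 33.25870
T̂_A − T̂_B = 7.06680

7.067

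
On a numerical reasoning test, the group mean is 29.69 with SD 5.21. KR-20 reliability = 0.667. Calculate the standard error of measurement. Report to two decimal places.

3.01

SEM = SD · √(1 − ρ) = 5.21 × √0.333 = 5.21 × 0.5771 = 3.006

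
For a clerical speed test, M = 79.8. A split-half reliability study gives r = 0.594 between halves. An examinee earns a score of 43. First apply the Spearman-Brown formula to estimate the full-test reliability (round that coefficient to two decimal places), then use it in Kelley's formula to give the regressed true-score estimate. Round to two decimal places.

Spearman-Brown: ρ = 2r/(1 + r) = 2(0.594)/(1 + 0.594) = 1.1880/1.594 = 0.7453 → 0.75
T̂ = 0.75(43) + 0.25(79.8) = 32.25 + 19.950 = 52.200 → 52.20

52.20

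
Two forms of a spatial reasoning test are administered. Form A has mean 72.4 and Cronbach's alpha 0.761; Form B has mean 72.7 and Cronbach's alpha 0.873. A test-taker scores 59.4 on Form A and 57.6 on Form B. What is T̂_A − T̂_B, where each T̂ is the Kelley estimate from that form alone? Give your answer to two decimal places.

T̂_A = 0.761(59.4) + 0.239(72.4) = 62.5070
T̂_B = 0.873(57.6) + 0.127(72.7) = 59.5177
T̂_A − T̂_B = 2.9893

2.99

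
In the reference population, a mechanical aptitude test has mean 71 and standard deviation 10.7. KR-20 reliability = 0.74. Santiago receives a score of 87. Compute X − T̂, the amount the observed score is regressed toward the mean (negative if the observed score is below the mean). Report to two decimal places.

4.16

T̂ = 0.74(87) + 0.26(71) = 64.38 + 18.46 = 82.8400 → 82.840
X − T̂ = 87 − 82.840 = 4.160 → 4.16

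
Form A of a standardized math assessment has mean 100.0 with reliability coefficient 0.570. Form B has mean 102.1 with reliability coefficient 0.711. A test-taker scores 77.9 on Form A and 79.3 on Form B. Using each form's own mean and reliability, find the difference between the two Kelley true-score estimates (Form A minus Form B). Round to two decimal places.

T̂_A = 0.570(77.9) + 0.430(100.0) = 87.4030
T̂_B = 0.711(79.3) + 0.289(102.1) = 85.8892
T̂_A − T̂_B = 1.5138

1.51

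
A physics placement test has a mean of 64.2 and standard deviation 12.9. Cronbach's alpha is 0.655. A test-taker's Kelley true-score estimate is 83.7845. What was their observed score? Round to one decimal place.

94.1

T̂ = ρX + (1 − ρ)μ  ⇒  X = (T̂ − (1 − ρ)μ) / ρ
X = (83.7845 − 0.345 × 64.2) / 0.655 = (83.7845 − 22.1490) / 0.655 = 61.6355 / 0.655 = 94.100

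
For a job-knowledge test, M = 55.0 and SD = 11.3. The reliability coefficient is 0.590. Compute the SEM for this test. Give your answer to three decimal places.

7.236

SEM = SD · √(1 − ρ) = 11.3 × √0.410 = 11.3 × 0.6403 = 7.2355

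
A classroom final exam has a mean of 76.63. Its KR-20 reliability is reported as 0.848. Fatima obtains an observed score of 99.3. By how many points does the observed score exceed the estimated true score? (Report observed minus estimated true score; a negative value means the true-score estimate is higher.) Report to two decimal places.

Weight the observed score by reliability and the mean by (1 − reliability): T̂ = 0.848·99.3 + 0.152·76.63 = 84.2064 + 11.64776 = 95.8542.
X − T̂ = 99.3 − 95.854 = 3.446 → 3.45

3.45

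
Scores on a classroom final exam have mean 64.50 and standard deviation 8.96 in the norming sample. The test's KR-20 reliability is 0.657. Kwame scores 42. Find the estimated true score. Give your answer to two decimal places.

Kelley's formula gives T̂ = 0.657·42 + 0.343·64.50 = 27.594 + 22.12350 = 49.718.

49.72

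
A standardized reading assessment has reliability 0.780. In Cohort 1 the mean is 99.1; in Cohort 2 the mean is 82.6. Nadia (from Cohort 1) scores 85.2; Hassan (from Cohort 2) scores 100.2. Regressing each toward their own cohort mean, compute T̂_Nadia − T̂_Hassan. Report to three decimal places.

-8.070

T̂_Nadia = 0.780(85.2) + 0.220(99.1) = 88.25800
T̂_Hassan = 0.780(100.2) + 0.220(82.6) = 96.32800
Difference = 88.25800 − 96.32800 = -8.07000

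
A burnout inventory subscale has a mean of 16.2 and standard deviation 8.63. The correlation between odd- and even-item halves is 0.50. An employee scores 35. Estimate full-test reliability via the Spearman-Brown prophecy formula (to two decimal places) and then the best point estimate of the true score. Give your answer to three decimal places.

Spearman-Brown: ρ = 2r/(1 + r) = 2(0.50)/(1 + 0.50) = 1.000/1.50 = 0.6667 → 0.67
Regress the observed score toward the mean by the unreliability: T̂ = 0.67·35 + 0.33·16.2 = 23.45 + 5.346 = 28.7960.

28.796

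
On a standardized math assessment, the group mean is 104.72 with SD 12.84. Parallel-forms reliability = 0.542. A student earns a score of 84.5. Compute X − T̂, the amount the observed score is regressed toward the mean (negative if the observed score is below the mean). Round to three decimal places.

-9.261

Regress the observed score toward the mean by the unreliability: T̂ = 0.542·84.5 + 0.458·104.72 = 45.7990 + 47.96176 = 93.76076.
X − T̂ = 84.5 − 93.7608 = -9.2608 → -9.261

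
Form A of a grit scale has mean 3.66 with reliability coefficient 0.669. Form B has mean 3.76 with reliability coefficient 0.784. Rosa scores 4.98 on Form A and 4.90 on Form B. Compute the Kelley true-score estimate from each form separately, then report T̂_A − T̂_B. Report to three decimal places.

-0.111

T̂_A = 0.669(4.98) + 0.331(3.66) = 4.54308
T̂_B = 0.784(4.90) + 0.216(3.76) = 4.65376
T̂_A − T̂_B = -0.11068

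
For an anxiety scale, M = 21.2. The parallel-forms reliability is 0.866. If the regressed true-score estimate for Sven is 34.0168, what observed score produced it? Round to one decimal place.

36.0

T̂ = ρX + (1 − ρ)μ  ⇒  X = (T̂ − (1 − ρ)μ) / ρ
X = (34.0168 − 0.134 × 21.2) / 0.866 = (34.0168 − 2.8408) / 0.866 = 31.1760 / 0.866 = 36.000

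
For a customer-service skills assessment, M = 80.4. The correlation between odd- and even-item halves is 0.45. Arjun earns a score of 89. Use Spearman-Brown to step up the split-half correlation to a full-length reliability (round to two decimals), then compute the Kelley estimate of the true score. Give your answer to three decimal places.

85.732

Spearman-Brown: ρ = 2r/(1 + r) = 2(0.45)/(1 + 0.45) = 0.900/1.45 = 0.6207 → 0.62
T̂ = 0.62(89) + 0.38(80.4) = 55.18 + 30.552 = 85.7320 → 85.732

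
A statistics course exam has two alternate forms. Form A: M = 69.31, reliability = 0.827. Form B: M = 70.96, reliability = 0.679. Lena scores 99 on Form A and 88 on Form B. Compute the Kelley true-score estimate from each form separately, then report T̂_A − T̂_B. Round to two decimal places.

11.33

T̂_A = 0.827(99) + 0.173(69.31) = 93.8636
T̂_B = 0.679(88) + 0.321(70.96) = 82.5302
T̂_A − T̂_B = 11.3335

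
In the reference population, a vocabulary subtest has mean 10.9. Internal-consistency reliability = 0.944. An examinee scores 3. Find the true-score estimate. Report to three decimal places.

Weight the observed score by reliability and the mean by (1 − reliability): T̂ = 0.944·3 + 0.056·10.9 = 2.832 + 0.6104 = 3.4424.

3.442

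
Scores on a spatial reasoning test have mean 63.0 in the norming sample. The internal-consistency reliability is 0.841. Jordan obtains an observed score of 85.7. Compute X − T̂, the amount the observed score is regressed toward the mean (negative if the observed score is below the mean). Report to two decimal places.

T̂ = ρX + (1 − ρ)μ
  = 0.841 × 85.7 + 0.159 × 63.0
  = 72.0737 + 10.0170
  = 82.0907
  ≈ 82.091
X − T̂ = 85.7 − 82.091 = 3.609 → 3.61

3.61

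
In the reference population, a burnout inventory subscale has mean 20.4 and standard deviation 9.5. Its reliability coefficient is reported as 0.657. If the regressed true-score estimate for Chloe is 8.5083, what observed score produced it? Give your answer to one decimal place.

T̂ = ρX + (1 − ρ)μ  ⇒  X = (T̂ − (1 − ρ)μ) / ρ
X = (8.5083 − 0.343 × 20.4) / 0.657 = (8.5083 − 6.9972) / 0.657 = 1.5111 / 0.657 = 2.300

2.3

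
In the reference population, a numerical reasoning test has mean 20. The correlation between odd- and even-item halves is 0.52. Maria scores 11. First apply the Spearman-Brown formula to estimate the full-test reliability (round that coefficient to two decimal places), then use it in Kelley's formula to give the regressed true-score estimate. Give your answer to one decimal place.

Spearman-Brown: ρ = 2r/(1 + r) = 2(0.52)/(1 + 0.52) = 1.040/1.52 = 0.6842 → 0.68
T̂ = ρX + (1 − ρ)μ
  = 0.68 × 11 + 0.32 × 20
  = 7.48 + 6.40
  = 13.88
  ≈ 13.9

13.9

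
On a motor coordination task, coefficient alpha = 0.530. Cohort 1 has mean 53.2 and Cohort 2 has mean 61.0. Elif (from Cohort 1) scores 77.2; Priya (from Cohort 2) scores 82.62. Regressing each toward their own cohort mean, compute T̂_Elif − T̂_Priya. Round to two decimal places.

-6.54

T̂_Elif = 0.530(77.2) + 0.470(53.2) = 65.9200
T̂_Priya = 0.530(82.62) + 0.470(61.0) = 72.4586
Difference = 65.9200 − 72.4586 = -6.5386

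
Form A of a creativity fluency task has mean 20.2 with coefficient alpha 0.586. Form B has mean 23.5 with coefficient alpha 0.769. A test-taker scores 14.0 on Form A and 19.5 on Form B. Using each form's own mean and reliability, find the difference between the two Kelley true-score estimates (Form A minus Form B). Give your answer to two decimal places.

-3.86

T̂_A = 0.586(14.0) + 0.414(20.2) = 16.5668
T̂_B = 0.769(19.5) + 0.231(23.5) = 20.4240
T̂_A − T̂_B = -3.8572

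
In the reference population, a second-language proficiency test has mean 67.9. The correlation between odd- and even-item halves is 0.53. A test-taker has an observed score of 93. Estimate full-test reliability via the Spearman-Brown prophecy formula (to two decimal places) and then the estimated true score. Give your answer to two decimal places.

Spearman-Brown: ρ = 2r/(1 + r) = 2(0.53)/(1 + 0.53) = 1.060/1.53 = 0.6928 → 0.69
T̂ = 0.69(93) + 0.31(67.9) = 64.17 + 21.049 = 85.219 → 85.22

85.22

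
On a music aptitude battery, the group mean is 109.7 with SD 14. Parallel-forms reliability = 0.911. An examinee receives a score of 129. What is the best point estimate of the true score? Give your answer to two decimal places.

T̂ = ρX + (1 − ρ)μ
  = 0.911 × 129 + 0.089 × 109.7
  = 117.519 + 9.7633
  = 127.282
  ≈ 127.28

127.28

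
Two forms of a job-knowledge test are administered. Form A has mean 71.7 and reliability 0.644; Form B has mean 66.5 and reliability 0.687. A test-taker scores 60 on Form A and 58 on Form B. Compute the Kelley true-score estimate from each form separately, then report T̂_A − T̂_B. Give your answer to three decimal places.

T̂_A = 0.644(60) + 0.356(71.7) = 64.16520
T̂_B = 0.687(58) + 0.313(66.5) = 60.66050
T̂_A − T̂_B = 3.50470

3.505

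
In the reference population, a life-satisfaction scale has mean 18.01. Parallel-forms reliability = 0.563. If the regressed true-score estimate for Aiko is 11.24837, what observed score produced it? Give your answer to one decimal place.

6.0

T̂ = ρX + (1 − ρ)μ  ⇒  X = (T̂ − (1 − ρ)μ) / ρ
X = (11.24837 − 0.437 × 18.01) / 0.563 = (11.24837 − 7.87037) / 0.563 = 3.37800 / 0.563 = 6.000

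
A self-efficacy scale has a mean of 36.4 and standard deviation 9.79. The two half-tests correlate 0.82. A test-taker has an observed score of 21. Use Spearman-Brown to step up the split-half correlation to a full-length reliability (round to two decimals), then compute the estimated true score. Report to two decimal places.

Spearman-Brown: ρ = 2r/(1 + r) = 2(0.82)/(1 + 0.82) = 1.640/1.82 = 0.9011 → 0.90
T̂ = ρX + (1 − ρ)μ
  = 0.90 × 21 + 0.10 × 36.4
  = 18.90 + 3.640
  = 22.540
  ≈ 22.54

22.54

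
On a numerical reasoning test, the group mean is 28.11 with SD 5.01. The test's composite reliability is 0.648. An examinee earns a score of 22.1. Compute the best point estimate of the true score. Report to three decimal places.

T̂ = ρX + (1 − ρ)μ
  = 0.648 × 22.1 + 0.352 × 28.11
  = 14.3208 + 9.89472
  = 24.2155
  ≈ 24.216

24.216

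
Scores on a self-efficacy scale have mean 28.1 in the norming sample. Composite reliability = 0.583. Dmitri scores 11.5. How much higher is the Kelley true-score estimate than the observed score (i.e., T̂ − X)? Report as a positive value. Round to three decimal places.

6.922

T̂ = 0.583(11.5) + 0.417(28.1) = 6.7045 + 11.7177 = 18.42220 → 18.4222
T̂ − X = 18.4222 − 11.5 = 6.9222 → 6.922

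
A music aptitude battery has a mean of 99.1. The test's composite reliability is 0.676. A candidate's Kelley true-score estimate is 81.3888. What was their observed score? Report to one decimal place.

72.9

T̂ = ρX + (1 − ρ)μ  ⇒  X = (T̂ − (1 − ρ)μ) / ρ
X = (81.3888 − 0.324 × 99.1) / 0.676 = (81.3888 − 32.1084) / 0.676 = 49.2804 / 0.676 = 72.900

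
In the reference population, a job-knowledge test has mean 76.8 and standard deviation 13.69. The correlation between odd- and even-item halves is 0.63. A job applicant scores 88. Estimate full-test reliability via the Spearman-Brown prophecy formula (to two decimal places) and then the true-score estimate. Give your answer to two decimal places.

85.42

Spearman-Brown: ρ = 2r/(1 + r) = 2(0.63)/(1 + 0.63) = 1.260/1.63 = 0.7730 → 0.77
T̂ = 0.77(88) + 0.23(76.8) = 67.76 + 17.664 = 85.424 → 85.42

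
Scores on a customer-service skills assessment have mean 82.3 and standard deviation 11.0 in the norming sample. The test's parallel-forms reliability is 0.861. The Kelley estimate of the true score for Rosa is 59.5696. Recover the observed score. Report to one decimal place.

55.9

T̂ = ρX + (1 − ρ)μ  ⇒  X = (T̂ − (1 − ρ)μ) / ρ
X = (59.5696 − 0.139 × 82.3) / 0.861 = (59.5696 − 11.4397) / 0.861 = 48.1299 / 0.861 = 55.900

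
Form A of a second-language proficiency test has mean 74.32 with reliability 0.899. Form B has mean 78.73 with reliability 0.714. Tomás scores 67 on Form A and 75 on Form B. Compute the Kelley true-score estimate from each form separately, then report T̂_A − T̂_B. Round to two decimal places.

T̂_A = 0.899(67) + 0.101(74.32) = 67.7393
T̂_B = 0.714(75) + 0.286(78.73) = 76.0668
T̂_A − T̂_B = -8.3275

-8.33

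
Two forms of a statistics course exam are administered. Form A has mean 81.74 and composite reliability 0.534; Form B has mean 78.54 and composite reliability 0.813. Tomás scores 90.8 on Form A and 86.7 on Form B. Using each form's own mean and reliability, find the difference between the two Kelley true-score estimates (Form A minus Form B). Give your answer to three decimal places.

1.404

T̂_A = 0.534(90.8) + 0.466(81.74) = 86.57804
T̂_B = 0.813(86.7) + 0.187(78.54) = 85.17408
T̂_A − T̂_B = 1.40396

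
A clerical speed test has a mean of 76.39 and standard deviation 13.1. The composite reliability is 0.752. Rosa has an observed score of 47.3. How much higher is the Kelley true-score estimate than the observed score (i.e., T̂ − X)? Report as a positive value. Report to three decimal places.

T̂ = ρX + (1 − ρ)μ
  = 0.752 × 47.3 + 0.248 × 76.39
  = 35.5696 + 18.94472
  = 54.51432
  ≈ 54.5143
T̂ − X = 54.5143 − 47.3 = 7.2143 → 7.214

7.214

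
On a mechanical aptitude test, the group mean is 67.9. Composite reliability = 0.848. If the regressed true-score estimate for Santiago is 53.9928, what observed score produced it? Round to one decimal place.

51.5

T̂ = ρX + (1 − ρ)μ  ⇒  X = (T̂ − (1 − ρ)μ) / ρ
X = (53.9928 − 0.152 × 67.9) / 0.848 = (53.9928 − 10.3208) / 0.848 = 43.6720 / 0.848 = 51.500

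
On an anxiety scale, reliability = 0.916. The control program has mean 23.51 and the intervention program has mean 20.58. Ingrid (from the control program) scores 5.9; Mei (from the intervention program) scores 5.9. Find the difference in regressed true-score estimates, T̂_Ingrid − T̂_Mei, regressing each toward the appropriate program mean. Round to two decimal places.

T̂_Ingrid = 0.916(5.9) + 0.084(23.51) = 7.3792
T̂_Mei = 0.916(5.9) + 0.084(20.58) = 7.1331
Difference = 7.3792 − 7.1331 = 0.2461

0.25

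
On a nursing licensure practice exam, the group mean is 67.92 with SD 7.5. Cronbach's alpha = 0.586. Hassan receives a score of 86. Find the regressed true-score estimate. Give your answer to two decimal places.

Regress the observed score toward the mean by the unreliability: T̂ = 0.586·86 + 0.414·67.92 = 50.396 + 28.11888 = 78.515.

78.51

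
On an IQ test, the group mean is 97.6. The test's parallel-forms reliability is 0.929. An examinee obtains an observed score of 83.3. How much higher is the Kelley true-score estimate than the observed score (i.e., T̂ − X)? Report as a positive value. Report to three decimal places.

T̂ = 0.929(83.3) + 0.071(97.6) = 77.3857 + 6.9296 = 84.31530 → 84.3153
T̂ − X = 84.3153 − 83.3 = 1.0153 → 1.015

1.015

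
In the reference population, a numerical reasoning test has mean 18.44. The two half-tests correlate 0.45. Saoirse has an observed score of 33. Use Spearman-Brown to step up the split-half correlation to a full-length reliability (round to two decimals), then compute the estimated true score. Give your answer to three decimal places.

27.467

Spearman-Brown: ρ = 2r/(1 + r) = 2(0.45)/(1 + 0.45) = 0.900/1.45 = 0.6207 → 0.62
Regress the observed score toward the mean by the unreliability: T̂ = 0.62·33 + 0.38·18.44 = 20.46 + 7.0072 = 27.4672.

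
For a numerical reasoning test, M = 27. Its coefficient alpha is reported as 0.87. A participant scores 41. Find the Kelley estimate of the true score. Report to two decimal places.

39.18

T̂ = ρX + (1 − ρ)μ
  = 0.87 × 41 + 0.13 × 27
  = 35.67 + 3.51
  = 39.180
  ≈ 39.18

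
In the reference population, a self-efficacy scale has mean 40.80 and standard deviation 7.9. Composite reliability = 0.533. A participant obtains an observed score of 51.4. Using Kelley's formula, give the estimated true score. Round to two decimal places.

T̂ = 0.533(51.4) + 0.467(40.80) = 27.3962 + 19.05360 = 46.450 → 46.45

46.45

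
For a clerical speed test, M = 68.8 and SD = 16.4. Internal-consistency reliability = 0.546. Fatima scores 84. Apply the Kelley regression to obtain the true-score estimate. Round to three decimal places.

77.099

T̂ = 0.546(84) + 0.454(68.8) = 45.864 + 31.2352 = 77.0992 → 77.099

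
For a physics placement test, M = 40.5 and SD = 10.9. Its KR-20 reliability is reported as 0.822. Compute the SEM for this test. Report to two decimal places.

SEM = SD · √(1 − ρ) = 10.9 × √0.178 = 10.9 × 0.4219 = 4.599

4.60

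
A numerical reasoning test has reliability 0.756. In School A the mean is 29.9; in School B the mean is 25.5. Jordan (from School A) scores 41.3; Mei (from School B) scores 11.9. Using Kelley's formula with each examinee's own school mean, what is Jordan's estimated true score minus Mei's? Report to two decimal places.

T̂_Jordan = 0.756(41.3) + 0.244(29.9) = 38.5184
T̂_Mei = 0.756(11.9) + 0.244(25.5) = 15.2184
Difference = 38.5184 − 15.2184 = 23.3000

23.30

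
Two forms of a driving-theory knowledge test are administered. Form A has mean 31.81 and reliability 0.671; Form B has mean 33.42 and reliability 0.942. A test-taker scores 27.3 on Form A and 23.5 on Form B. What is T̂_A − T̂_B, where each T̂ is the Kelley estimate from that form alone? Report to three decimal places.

T̂_A = 0.671(27.3) + 0.329(31.81) = 28.78379
T̂_B = 0.942(23.5) + 0.058(33.42) = 24.07536
T̂_A − T̂_B = 4.70843

4.708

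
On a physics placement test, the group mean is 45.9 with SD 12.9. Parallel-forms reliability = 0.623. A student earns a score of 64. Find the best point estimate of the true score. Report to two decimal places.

57.18

Regress the observed score toward the mean by the unreliability: T̂ = 0.623·64 + 0.377·45.9 = 39.872 + 17.3043 = 57.176.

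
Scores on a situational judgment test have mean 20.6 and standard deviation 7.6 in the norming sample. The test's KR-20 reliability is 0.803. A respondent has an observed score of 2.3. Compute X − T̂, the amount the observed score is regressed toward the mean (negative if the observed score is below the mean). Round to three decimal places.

-3.605

Kelley's formula gives T̂ = 0.803·2.3 + 0.197·20.6 = 1.8469 + 4.0582 = 5.90510.
X − T̂ = 2.3 − 5.9051 = -3.6051 → -3.605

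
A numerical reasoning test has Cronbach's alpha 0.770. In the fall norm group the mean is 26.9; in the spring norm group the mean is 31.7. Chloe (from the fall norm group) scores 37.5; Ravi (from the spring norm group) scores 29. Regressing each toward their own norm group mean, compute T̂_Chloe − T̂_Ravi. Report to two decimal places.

T̂_Chloe = 0.770(37.5) + 0.230(26.9) = 35.0620
T̂_Ravi = 0.770(29) + 0.230(31.7) = 29.6210
Difference = 35.0620 − 29.6210 = 5.4410

5.44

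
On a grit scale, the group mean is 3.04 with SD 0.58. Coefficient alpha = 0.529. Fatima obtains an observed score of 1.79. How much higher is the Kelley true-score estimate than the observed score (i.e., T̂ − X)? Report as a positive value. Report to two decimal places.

Kelley's formula gives T̂ = 0.529·1.79 + 0.471·3.04 = 0.94691 + 1.43184 = 2.3788.
T̂ − X = 2.379 − 1.79 = 0.589 → 0.59

0.59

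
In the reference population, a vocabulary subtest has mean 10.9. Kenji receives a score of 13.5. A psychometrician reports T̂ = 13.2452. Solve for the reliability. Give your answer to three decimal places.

T̂ = ρX + (1 − ρ)μ  ⇒  T̂ − μ = ρ(X − μ)
ρ = (T̂ − μ)/(X − μ) = (13.2452 − 10.9) / (13.5 − 10.9) = 2.3452 / 2.6 = 0.90200

0.902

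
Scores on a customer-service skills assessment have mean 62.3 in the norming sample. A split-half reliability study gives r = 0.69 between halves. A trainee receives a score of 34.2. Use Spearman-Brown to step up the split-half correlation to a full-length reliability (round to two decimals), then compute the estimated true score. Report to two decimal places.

Spearman-Brown: ρ = 2r/(1 + r) = 2(0.69)/(1 + 0.69) = 1.380/1.69 = 0.8166 → 0.82
Weight the observed score by reliability and the mean by (1 − reliability): T̂ = 0.82·34.2 + 0.18·62.3 = 28.044 + 11.214 = 39.258.

39.26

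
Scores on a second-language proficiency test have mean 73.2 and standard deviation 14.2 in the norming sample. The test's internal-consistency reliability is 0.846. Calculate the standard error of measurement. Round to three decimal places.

5.572

SEM = SD · √(1 − ρ) = 14.2 × √0.154 = 14.2 × 0.3924 = 5.5725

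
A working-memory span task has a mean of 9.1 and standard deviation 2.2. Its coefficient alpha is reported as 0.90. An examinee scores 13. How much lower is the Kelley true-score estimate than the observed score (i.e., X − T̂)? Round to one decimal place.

T̂ = 0.90(13) + 0.10(9.1) = 11.70 + 0.910 = 12.610 → 12.61
X − T̂ = 13 − 12.61 = 0.39 → 0.4

0.4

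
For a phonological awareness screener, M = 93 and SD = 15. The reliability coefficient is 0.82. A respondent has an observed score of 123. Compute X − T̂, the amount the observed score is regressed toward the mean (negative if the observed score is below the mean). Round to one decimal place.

T̂ = 0.82(123) + 0.18(93) = 100.86 + 16.74 = 117.600 → 117.60
X − T̂ = 123 − 117.60 = 5.40 → 5.4

5.4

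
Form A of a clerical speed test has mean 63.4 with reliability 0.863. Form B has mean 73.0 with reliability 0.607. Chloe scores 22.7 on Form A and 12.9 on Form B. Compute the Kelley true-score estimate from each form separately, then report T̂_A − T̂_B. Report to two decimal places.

-8.24

T̂_A = 0.863(22.7) + 0.137(63.4) = 28.2759
T̂_B = 0.607(12.9) + 0.393(73.0) = 36.5193
T̂_A − T̂_B = -8.2434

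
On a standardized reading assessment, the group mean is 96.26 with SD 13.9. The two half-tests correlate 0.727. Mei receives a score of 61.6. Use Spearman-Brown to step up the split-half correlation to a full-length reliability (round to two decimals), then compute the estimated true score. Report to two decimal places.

Spearman-Brown: ρ = 2r/(1 + r) = 2(0.727)/(1 + 0.727) = 1.4540/1.727 = 0.8419 → 0.84
Kelley's formula gives T̂ = 0.84·61.6 + 0.16·96.26 = 51.744 + 15.4016 = 67.146.

67.15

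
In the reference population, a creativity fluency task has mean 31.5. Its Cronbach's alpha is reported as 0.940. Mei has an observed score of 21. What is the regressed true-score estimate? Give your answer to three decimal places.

21.630

Weight the observed score by reliability and the mean by (1 − reliability): T̂ = 0.940·21 + 0.060·31.5 = 19.740 + 1.8900 = 21.6300.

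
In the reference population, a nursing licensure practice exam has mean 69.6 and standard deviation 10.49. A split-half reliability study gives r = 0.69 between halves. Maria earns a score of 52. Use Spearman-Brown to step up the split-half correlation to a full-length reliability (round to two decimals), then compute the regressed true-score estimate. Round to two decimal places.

Spearman-Brown: ρ = 2r/(1 + r) = 2(0.69)/(1 + 0.69) = 1.380/1.69 = 0.8166 → 0.82
T̂ = ρX + (1 − ρ)μ
  = 0.82 × 52 + 0.18 × 69.6
  = 42.64 + 12.528
  = 55.168
  ≈ 55.17

55.17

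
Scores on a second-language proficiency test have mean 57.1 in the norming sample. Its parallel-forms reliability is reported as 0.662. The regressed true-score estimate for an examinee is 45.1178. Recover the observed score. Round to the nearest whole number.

T̂ = ρX + (1 − ρ)μ  ⇒  X = (T̂ − (1 − ρ)μ) / ρ
X = (45.1178 − 0.338 × 57.1) / 0.662 = (45.1178 − 19.2998) / 0.662 = 25.8180 / 0.662 = 39.00

39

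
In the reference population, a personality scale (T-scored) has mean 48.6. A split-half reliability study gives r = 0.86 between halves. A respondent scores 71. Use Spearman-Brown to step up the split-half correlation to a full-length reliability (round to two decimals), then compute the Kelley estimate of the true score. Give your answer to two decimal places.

69.21

Spearman-Brown: ρ = 2r/(1 + r) = 2(0.86)/(1 + 0.86) = 1.720/1.86 = 0.9247 → 0.92
Regress the observed score toward the mean by the unreliability: T̂ = 0.92·71 + 0.08·48.6 = 65.32 + 3.888 = 69.208.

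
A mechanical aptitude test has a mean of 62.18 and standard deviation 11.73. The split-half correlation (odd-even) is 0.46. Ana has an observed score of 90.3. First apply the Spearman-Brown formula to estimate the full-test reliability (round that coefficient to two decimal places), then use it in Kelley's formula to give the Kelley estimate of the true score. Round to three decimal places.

79.896

Spearman-Brown: ρ = 2r/(1 + r) = 2(0.46)/(1 + 0.46) = 0.920/1.46 = 0.6301 → 0.63
T̂ = ρX + (1 − ρ)μ
  = 0.63 × 90.3 + 0.37 × 62.18
  = 56.889 + 23.0066
  = 79.8956
  ≈ 79.896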